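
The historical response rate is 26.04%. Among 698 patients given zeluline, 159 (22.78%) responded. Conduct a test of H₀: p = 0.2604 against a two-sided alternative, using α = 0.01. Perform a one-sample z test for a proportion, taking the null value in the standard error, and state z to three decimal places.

p̂ = 159/698 = 0.22779.
Under H₀, SE = √(0.2604·0.7396/698) = √(0.00027592) = 0.01661.
z = (0.22779 − 0.2604)/0.01661 = -0.03261/0.01661 = -1.963.
p-value = 2·P(Z > 1.963) ≈ 0.0497. With α = 0.01, fail to reject H₀.

z = -1.963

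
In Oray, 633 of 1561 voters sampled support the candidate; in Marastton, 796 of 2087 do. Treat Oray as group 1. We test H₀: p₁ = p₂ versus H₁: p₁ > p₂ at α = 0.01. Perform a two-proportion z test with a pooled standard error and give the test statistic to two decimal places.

z = 1.48

p̂₁ = 633/1561 = 0.4055, p̂₂ = 796/2087 = 0.3814.
Pooled p̂ = (633+796)/(1561+2087) = 1429/3648 = 0.3917.
SE = √(p̂(1−p̂)(1/n₁+1/n₂)) = √(0.3917·0.6083·0.00111977) = √(0.000266814) = 0.0163.
z = (0.4055 − 0.3814)/0.0163 = 0.0241/0.0163 = 1.48.
p-value = P(Z > 1.475) ≈ 0.0700. With α = 0.01, fail to reject H₀.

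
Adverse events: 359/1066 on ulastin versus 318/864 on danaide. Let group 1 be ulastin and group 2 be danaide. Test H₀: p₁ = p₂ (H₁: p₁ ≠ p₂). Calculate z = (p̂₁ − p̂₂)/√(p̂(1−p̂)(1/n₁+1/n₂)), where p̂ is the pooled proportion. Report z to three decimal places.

p̂₁ = 359/1066 ≈ 0.33677, p̂₂ = 318/864 ≈ 0.36806.
Pooled p̂ = (359+318)/(1066+864) = 677/1930 = 0.35078.
SE = √(0.227733 × 0.00209549) = 0.02185.
z = (0.33677 − 0.36806)/0.02185 = -0.03129/0.02185 = -1.432.

z = -1.432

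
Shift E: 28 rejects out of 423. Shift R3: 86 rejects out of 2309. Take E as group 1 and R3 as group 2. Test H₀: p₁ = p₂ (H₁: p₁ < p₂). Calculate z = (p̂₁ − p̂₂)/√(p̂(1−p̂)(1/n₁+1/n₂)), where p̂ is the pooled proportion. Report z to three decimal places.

z = 2.737

p̂₁ = 28/423 = 0.066194, p̂₂ = 86/2309 = 0.037246.
Pooled p̂ = (28+86)/(423+2309) = 114/2732 = 0.041728.
SE = √(0.0399865 × 0.00279715) = 0.010576.
z = (0.066194 − 0.037246)/0.010576 = 0.028948/0.010576 = 2.737.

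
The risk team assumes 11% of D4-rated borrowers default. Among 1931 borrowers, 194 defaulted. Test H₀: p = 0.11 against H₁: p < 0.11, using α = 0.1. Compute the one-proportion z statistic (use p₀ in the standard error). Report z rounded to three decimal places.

p̂ = 194/1931 ≈ 0.100466.
SE = √(p₀(1−p₀)/n) = √(0.0979/1931) = 0.007120.
z = (0.100466 − 0.11)/0.007120 = -0.009534/0.007120 = -1.339.
p-value = P(Z < -1.339) ≈ 0.0903. With α = 0.1, reject H₀.

z = -1.339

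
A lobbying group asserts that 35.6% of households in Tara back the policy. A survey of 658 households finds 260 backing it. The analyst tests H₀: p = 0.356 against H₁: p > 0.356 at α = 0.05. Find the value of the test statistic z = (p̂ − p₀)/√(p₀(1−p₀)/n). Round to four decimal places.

p̂ = 260/658 = 0.395137.
SE = √(p₀(1−p₀)/n) = √(0.22926/658) = 0.018666.
z = (0.395137 − 0.356)/0.018666 = 0.039137/0.018666 = 2.0967.
p-value = P(Z > 2.097) ≈ 0.0180, so at α = 0.05 we reject H₀.

z = 2.0967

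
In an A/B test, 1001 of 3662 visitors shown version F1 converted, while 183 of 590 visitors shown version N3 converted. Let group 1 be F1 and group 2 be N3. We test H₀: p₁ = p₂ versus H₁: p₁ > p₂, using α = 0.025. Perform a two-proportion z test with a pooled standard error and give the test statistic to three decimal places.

z = -1.852

p̂₁ = 1001/3662 ≈ 0.27335, p̂₂ = 183/590 ≈ 0.31017.
Pooled p̂ = (1001+183)/(3662+590) = 1184/4252 = 0.27846.
SE = √(0.200919 × 0.00196799) = 0.01988.
z = (0.27335 − 0.31017)/0.01988 = -0.03682/0.01988 = -1.852.
p-value = P(Z > -1.852) ≈ 0.9680, so at α = 0.025 we fail to reject H₀.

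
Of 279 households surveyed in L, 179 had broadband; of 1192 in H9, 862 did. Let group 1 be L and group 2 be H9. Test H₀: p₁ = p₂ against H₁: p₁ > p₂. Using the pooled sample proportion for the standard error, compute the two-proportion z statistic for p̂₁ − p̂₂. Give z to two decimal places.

z = -2.70

p̂₁ = 179/279 ≈ 0.6416, p̂₂ = 862/1192 ≈ 0.7232.
Pooled p̂ = (179+862)/(279+1192) = 1041/1471 = 0.7077.
SE = √(p̂(1−p̂)(1/n₁+1/n₂)) = √(0.7077·0.2923·0.00442316) = √(0.00091501) = 0.0302.
z = (0.6416 − 0.7232)/0.0302 = -0.0816/0.0302 = -2.70.
p-value = P(Z > -2.697) ≈ 0.9965.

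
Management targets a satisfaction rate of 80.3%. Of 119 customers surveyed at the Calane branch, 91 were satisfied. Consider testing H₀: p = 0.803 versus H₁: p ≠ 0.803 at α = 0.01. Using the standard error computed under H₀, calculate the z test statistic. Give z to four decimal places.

z = -1.0503

p̂ = 91/119 ≈ 0.764706.
Standard error under H₀: √(0.803×0.197/119) = 0.036460.
z = (0.764706 − 0.803)/0.036460 = -0.038294/0.036460 = -1.0503.
p-value = 2·P(Z > 1.050) ≈ 0.2936. With α = 0.01, fail to reject H₀.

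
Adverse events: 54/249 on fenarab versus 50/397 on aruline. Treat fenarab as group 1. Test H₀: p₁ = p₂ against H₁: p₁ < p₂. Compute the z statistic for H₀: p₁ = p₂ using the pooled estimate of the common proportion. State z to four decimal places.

z = 3.0603

p̂₁ = 54/249 = 0.216867, p̂₂ = 50/397 = 0.125945.
Pooled p̂ = (54+50)/(249+397) = 104/646 = 0.160991.
SE = √(0.135073 × 0.00653496) = 0.029710.
z = (0.216867 − 0.125945)/0.029710 = 0.090922/0.029710 = 3.0603.
p-value = P(Z < 3.060) ≈ 0.9989.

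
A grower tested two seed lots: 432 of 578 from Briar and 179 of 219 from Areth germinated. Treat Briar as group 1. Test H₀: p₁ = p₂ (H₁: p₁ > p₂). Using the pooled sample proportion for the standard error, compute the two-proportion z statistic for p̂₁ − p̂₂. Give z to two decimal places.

z = -2.08

p̂₁ = 432/578 = 0.7474, p̂₂ = 179/219 = 0.8174.
Pooled p̂ = (432+179)/(578+219) = 611/797 = 0.7666.
SE = √(p̂(1−p̂)(1/n₁+1/n₂)) = √(0.7666·0.2334·0.00629631) = √(0.00112648) = 0.0336.
z = (0.7474 − 0.8174)/0.0336 = -0.0700/0.0336 = -2.08.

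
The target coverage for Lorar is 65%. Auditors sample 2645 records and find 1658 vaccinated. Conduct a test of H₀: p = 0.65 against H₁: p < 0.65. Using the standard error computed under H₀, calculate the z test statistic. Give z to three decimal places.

z = -2.497

p̂ = 1658/2645 ≈ 0.626843.
SE = √(p₀(1−p₀)/n) = √(0.2275/2645) = 0.009274.
z = (0.626843 − 0.65)/0.009274 = -0.023157/0.009274 = -2.497.
p-value = P(Z < -2.497) ≈ 0.0063.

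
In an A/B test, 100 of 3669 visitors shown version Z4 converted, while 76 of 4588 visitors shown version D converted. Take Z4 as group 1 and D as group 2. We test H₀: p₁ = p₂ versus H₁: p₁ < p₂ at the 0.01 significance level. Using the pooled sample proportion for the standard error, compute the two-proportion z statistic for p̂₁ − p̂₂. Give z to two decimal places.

z = 3.34

p̂₁ = 100/3669 ≈ 0.0273, p̂₂ = 76/4588 ≈ 0.0166.
Pooled p̂ = (100+76)/(3669+4588) = 176/8257 = 0.0213.
SE = √(p̂(1−p̂)(1/n₁+1/n₂)) = √(0.0213·0.9787·0.000490514) = √(1.02326e-05) = 0.0032.
z = (0.0273 − 0.0166)/0.0032 = 0.0107/0.0032 = 3.34.
p-value = P(Z < 3.342) ≈ 0.9996, so at α = 0.01 we fail to reject H₀.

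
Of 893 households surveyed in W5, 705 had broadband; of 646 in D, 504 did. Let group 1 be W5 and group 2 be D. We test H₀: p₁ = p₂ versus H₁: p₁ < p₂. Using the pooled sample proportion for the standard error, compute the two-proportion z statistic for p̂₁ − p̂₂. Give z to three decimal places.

p̂₁ = 705/893 = 0.78947, p̂₂ = 504/646 = 0.78019.
Pooled p̂ = (705+504)/(893+646) = 1209/1539 = 0.78558.
SE = √(p̂(1−p̂)(1/n₁+1/n₂)) = √(0.78558·0.21442·0.00266781) = √(0.000449384) = 0.02120.
z = (0.78947 − 0.78019)/0.02120 = 0.00928/0.02120 = 0.438.

z = 0.438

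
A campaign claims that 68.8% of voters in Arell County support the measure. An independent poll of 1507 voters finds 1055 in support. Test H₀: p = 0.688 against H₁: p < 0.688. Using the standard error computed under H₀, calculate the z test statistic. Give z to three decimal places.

p̂ = 1055/1507 = 0.700066.
Under H₀, SE = √(0.688·0.312/1507) = √(0.000142439) = 0.011935.
z = (0.700066 − 0.688)/0.011935 = 0.012066/0.011935 = 1.011.

z = 1.011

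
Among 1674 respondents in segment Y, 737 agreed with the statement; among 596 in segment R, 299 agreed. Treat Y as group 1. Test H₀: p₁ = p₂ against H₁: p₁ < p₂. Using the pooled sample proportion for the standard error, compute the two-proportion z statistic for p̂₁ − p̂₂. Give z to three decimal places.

z = -2.585

p̂₁ = 737/1674 ≈ 0.44026, p̂₂ = 299/596 ≈ 0.50168.
Pooled p̂ = (737+299)/(1674+596) = 1036/2270 = 0.45639.
SE = √(p̂(1−p̂)(1/n₁+1/n₂)) = √(0.45639·0.54361·0.00227522) = √(0.000564478) = 0.02376.
z = (0.44026 − 0.50168)/0.02376 = -0.06142/0.02376 = -2.585.
p-value = P(Z < -2.585) ≈ 0.0049.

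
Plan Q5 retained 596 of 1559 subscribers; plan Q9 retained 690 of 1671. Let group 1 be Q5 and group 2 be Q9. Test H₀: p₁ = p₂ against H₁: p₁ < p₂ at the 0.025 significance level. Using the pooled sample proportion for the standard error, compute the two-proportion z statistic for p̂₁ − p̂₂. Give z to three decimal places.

p̂₁ = 596/1559 = 0.38230, p̂₂ = 690/1671 = 0.41293.
Pooled p̂ = (596+690)/(1559+1671) = 1286/3230 = 0.39814.
SE = √(0.239625 × 0.00123988) = 0.01724.
z = (0.38230 − 0.41293)/0.01724 = -0.03063/0.01724 = -1.777.
p-value = P(Z < -1.777) ≈ 0.0378. With α = 0.025, fail to reject H₀.

z = -1.777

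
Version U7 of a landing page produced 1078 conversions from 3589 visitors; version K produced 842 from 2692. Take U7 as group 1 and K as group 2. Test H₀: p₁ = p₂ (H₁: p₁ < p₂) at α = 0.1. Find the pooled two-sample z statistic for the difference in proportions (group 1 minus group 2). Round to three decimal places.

z = -1.057

p̂₁ = 1078/3589 ≈ 0.30036, p̂₂ = 842/2692 ≈ 0.31278.
Pooled p̂ = (1078+842)/(3589+2692) = 1920/6281 = 0.30568.
SE = √(0.212241 × 0.0006501) = 0.01175.
z = (0.30036 − 0.31278)/0.01175 = -0.01242/0.01175 = -1.057.
p-value = P(Z < -1.057) ≈ 0.1452, so at α = 0.1 we fail to reject H₀.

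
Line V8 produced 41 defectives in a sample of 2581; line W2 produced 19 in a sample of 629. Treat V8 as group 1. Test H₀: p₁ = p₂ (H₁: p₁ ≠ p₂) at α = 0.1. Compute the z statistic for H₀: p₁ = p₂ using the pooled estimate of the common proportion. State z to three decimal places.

p̂₁ = 41/2581 = 0.015885, p̂₂ = 19/629 = 0.030207.
Pooled p̂ = (41+19)/(2581+629) = 60/3210 = 0.018692.
SE = √(0.0183422 × 0.00197727) = 0.006022.
z = (0.015885 − 0.030207)/0.006022 = -0.014322/0.006022 = -2.378.
p-value = 2·P(Z > 2.378) ≈ 0.0174; since p < α = 0.1, reject H₀.

z = -2.378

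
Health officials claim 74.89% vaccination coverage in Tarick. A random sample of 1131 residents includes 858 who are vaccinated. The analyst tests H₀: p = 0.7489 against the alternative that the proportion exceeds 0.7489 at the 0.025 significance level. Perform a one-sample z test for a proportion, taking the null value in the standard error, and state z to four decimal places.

z = 0.7539

p̂ = 858/1131 ≈ 0.758621.
Standard error under H₀: √(0.7489×0.2511/1131) = 0.012894.
z = (0.758621 − 0.7489)/0.012894 = 0.009721/0.012894 = 0.7539.
p-value = P(Z > 0.754) ≈ 0.2255, so at α = 0.025 we fail to reject H₀.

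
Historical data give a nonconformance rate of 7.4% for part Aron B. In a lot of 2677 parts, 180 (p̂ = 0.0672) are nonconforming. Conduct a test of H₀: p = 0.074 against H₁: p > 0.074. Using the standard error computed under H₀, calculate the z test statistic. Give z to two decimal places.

p̂ = 180/2677 ≈ 0.06724.
SE = √(p₀(1−p₀)/n) = √(0.068524/2677) = 0.00506.
z = (0.06724 − 0.074)/0.00506 = -0.00676/0.00506 = -1.34.

z = -1.34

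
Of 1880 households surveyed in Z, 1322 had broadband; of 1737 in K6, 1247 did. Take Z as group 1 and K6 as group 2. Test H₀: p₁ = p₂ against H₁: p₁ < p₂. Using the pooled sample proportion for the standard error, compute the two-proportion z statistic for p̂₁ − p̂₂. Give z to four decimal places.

p̂₁ = 1322/1880 = 0.703191, p̂₂ = 1247/1737 = 0.717904.
Pooled p̂ = (1322+1247)/(1880+1737) = 2569/3617 = 0.710257.
SE = √(p̂(1−p̂)(1/n₁+1/n₂)) = √(0.710257·0.289743·0.00110762) = √(0.000227939) = 0.015098.
z = (0.703191 − 0.717904)/0.015098 = -0.014713/0.015098 = -0.9745.

z = -0.9745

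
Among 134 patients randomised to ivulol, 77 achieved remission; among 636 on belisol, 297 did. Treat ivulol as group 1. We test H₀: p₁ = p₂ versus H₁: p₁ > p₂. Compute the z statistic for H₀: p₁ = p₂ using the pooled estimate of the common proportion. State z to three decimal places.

z = 2.266

p̂₁ = 77/134 = 0.57463, p̂₂ = 297/636 = 0.46698.
Pooled p̂ = (77+297)/(134+636) = 374/770 = 0.48571.
SE = √(0.249796 × 0.00903501) = 0.04751.
z = (0.57463 − 0.46698)/0.04751 = 0.10765/0.04751 = 2.266.
p-value = P(Z > 2.266) ≈ 0.0117.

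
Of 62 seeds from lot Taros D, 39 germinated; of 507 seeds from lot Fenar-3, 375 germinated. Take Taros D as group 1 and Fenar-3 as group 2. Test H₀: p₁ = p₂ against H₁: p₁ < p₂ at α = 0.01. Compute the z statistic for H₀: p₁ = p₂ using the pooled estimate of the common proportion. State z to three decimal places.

p̂₁ = 39/62 ≈ 0.62903, p̂₂ = 375/507 ≈ 0.73964.
Pooled p̂ = (39+375)/(62+507) = 414/569 = 0.72759.
SE = √(0.198202 × 0.0181014) = 0.05990.
z = (0.62903 − 0.73964)/0.05990 = -0.11061/0.05990 = -1.847.
p-value = P(Z < -1.847) ≈ 0.0324. With α = 0.01, fail to reject H₀.

z = -1.847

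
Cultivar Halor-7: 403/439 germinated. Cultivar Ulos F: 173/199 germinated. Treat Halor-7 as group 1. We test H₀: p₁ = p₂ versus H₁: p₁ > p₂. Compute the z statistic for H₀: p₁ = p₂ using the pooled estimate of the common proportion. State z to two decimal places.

p̂₁ = 403/439 = 0.9180, p̂₂ = 173/199 = 0.8693.
Pooled p̂ = (403+173)/(439+199) = 576/638 = 0.9028.
SE = √(0.087735 × 0.00730303) = 0.0253.
z = (0.9180 − 0.8693)/0.0253 = 0.0487/0.0253 = 1.92.
p-value = P(Z > 1.922) ≈ 0.0273.

z = 1.92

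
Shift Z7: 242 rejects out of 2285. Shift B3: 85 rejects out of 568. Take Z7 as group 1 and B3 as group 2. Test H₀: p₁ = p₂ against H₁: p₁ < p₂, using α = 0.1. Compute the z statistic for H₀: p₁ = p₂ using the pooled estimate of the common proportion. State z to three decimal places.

z = -2.929

p̂₁ = 242/2285 = 0.1059081, p̂₂ = 85/568 = 0.1496479.
Pooled p̂ = (242+85)/(2285+568) = 327/2853 = 0.1146162.
SE = √(p̂(1−p̂)(1/n₁+1/n₂)) = √(0.1146162·0.8853838·0.0021982) = √(0.000223072) = 0.0149356.
z = (0.1059081 − 0.1496479)/0.0149356 = -0.0437398/0.0149356 = -2.929.
p-value = P(Z < -2.929) ≈ 0.0017. With α = 0.1, reject H₀.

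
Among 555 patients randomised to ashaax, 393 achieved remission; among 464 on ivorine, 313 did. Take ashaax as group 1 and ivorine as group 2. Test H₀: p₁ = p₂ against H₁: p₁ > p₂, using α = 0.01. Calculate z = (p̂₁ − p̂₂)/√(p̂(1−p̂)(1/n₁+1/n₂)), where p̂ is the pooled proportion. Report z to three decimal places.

p̂₁ = 393/555 = 0.70811, p̂₂ = 313/464 = 0.67457.
Pooled p̂ = (393+313)/(555+464) = 706/1019 = 0.69284.
SE = √(0.212814 × 0.00395697) = 0.02902.
z = (0.70811 − 0.67457)/0.02902 = 0.03354/0.02902 = 1.156.
p-value = P(Z > 1.156) ≈ 0.1239; since p > α = 0.01, fail to reject H₀.

z = 1.156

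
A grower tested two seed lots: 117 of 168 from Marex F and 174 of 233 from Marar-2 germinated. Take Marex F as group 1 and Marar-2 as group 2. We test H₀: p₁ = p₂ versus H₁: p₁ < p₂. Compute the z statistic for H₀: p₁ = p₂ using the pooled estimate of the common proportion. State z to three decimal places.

p̂₁ = 117/168 = 0.69643, p̂₂ = 174/233 = 0.74678.
Pooled p̂ = (117+174)/(168+233) = 291/401 = 0.72569.
SE = √(0.199066 × 0.0102442) = 0.04516.
z = (0.69643 − 0.74678)/0.04516 = -0.05035/0.04516 = -1.115.
p-value = P(Z < -1.115) ≈ 0.1324.

z = -1.115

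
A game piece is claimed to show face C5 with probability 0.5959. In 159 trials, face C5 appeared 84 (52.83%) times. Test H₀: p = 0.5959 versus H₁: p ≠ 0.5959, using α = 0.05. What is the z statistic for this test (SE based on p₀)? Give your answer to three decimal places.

p̂ = 84/159 ≈ 0.52830.
Under H₀, SE = √(0.5959·0.4041/159) = √(0.00151449) = 0.03892.
z = (0.52830 − 0.5959)/0.03892 = -0.06760/0.03892 = -1.737.
Two-sided p-value ≈ 2·Φ(−1.737) = 0.0824; since p > α = 0.05, fail to reject H₀.

z = -1.737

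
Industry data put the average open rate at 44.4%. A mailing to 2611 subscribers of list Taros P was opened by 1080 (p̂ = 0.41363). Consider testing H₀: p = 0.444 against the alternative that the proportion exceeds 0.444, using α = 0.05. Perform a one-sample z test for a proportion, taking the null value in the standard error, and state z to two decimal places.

z = -3.12

p̂ = 1080/2611 ≈ 0.41363.
Standard error under H₀: √(0.444×0.556/2611) = 0.00972.
z = (0.41363 − 0.444)/0.00972 = -0.03037/0.00972 = -3.12.
p-value = P(Z > -3.123) ≈ 0.9991, so at α = 0.05 we fail to reject H₀.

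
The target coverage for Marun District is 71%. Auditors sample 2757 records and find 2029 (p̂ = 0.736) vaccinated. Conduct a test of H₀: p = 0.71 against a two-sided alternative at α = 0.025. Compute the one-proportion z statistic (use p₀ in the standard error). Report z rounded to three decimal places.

z = 3.002

p̂ = 2029/2757 = 0.73594.
Under H₀, SE = √(0.71·0.29/2757) = √(7.46826e-05) = 0.00864.
z = (0.73594 − 0.71)/0.00864 = 0.02594/0.00864 = 3.002.
p-value = 2·P(Z > 3.002) ≈ 0.0027, so at α = 0.025 we reject H₀.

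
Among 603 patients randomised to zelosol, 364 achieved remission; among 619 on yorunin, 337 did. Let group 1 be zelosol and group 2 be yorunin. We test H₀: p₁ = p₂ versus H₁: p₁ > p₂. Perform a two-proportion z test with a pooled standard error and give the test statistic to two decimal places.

z = 2.09

p̂₁ = 364/603 ≈ 0.6036, p̂₂ = 337/619 ≈ 0.5444.
Pooled p̂ = (364+337)/(603+619) = 701/1222 = 0.5736.
SE = √(p̂(1−p̂)(1/n₁+1/n₂)) = √(0.5736·0.4264·0.00327388) = √(0.000800712) = 0.0283.
z = (0.6036 − 0.5444)/0.0283 = 0.0592/0.0283 = 2.09.
p-value = P(Z > 2.093) ≈ 0.0182.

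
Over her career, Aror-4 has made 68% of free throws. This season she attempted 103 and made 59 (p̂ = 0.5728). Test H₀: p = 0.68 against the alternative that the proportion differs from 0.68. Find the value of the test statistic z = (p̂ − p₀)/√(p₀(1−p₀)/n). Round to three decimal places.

p̂ = 59/103 ≈ 0.57282.
SE = √(p₀(1−p₀)/n) = √(0.2176/103) = 0.04596.
z = (0.57282 − 0.68)/0.04596 = -0.10718/0.04596 = -2.332.
p-value = 2·P(Z > 2.332) ≈ 0.0197.

z = -2.332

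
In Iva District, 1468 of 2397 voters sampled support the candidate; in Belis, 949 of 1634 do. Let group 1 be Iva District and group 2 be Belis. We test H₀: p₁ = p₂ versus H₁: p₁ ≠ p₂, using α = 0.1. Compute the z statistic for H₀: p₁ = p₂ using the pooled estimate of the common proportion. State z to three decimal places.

z = 2.013

p̂₁ = 1468/2397 = 0.61243, p̂₂ = 949/1634 = 0.58078.
Pooled p̂ = (1468+949)/(2397+1634) = 2417/4031 = 0.59960.
SE = √(0.240079 × 0.00102918) = 0.01572.
z = (0.61243 − 0.58078)/0.01572 = 0.03165/0.01572 = 2.013.
Two-sided p-value ≈ 2·Φ(−2.013) = 0.0441, so at α = 0.1 we reject H₀.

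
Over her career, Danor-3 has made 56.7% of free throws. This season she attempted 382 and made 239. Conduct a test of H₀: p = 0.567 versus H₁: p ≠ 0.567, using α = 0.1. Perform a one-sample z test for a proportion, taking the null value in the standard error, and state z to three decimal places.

z = 2.314

p̂ = 239/382 = 0.62565.
SE = √(p₀(1−p₀)/n) = √(0.24551/382) = 0.02535.
z = (0.62565 − 0.567)/0.02535 = 0.05865/0.02535 = 2.314.
Two-sided p-value ≈ 2·Φ(−2.314) = 0.0207, so at α = 0.1 we reject H₀.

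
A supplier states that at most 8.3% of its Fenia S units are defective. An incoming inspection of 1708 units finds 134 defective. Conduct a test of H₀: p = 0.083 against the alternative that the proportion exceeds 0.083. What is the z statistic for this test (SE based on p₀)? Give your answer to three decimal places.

p̂ = 134/1708 ≈ 0.07845.
SE = √(p₀(1−p₀)/n) = √(0.076111/1708) = 0.00668.
z = (0.07845 − 0.083)/0.00668 = -0.00455/0.00668 = -0.681.

z = -0.681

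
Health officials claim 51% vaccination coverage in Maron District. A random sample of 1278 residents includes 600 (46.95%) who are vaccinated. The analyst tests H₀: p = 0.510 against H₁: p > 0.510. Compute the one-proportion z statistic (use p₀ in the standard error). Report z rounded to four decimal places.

z = -2.8974

p̂ = 600/1278 = 0.4694836.
Standard error under H₀: √(0.51×0.49/1278) = 0.0139836.
z = (0.4694836 − 0.51)/0.0139836 = -0.0405164/0.0139836 = -2.8974.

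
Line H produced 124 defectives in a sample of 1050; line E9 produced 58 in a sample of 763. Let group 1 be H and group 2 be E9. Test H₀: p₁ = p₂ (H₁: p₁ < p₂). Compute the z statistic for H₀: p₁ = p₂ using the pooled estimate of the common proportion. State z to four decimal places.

p̂₁ = 124/1050 = 0.1180952, p̂₂ = 58/763 = 0.0760157.
Pooled p̂ = (124+58)/(1050+763) = 182/1813 = 0.1003861.
SE = √(0.0903087 × 0.002263) = 0.0142957.
z = (0.1180952 − 0.0760157)/0.0142957 = 0.0420795/0.0142957 = 2.9435.
p-value = P(Z < 2.943) ≈ 0.9984.

z = 2.9435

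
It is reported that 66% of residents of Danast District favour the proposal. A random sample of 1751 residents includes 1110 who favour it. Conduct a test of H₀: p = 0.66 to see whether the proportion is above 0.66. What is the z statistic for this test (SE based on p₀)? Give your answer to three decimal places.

z = -2.303

p̂ = 1110/1751 = 0.633923.
SE = √(p₀(1−p₀)/n) = √(0.2244/1751) = 0.011321.
z = (0.633923 − 0.66)/0.011321 = -0.026077/0.011321 = -2.303.
p-value = P(Z > -2.303) ≈ 0.9894.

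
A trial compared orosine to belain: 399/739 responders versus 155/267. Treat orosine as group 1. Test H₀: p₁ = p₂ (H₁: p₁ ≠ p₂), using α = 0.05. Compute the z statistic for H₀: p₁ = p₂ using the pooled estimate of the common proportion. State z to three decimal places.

z = -1.143

p̂₁ = 399/739 = 0.53992, p̂₂ = 155/267 = 0.58052.
Pooled p̂ = (399+155)/(739+267) = 554/1006 = 0.55070.
SE = √(p̂(1−p̂)(1/n₁+1/n₂)) = √(0.55070·0.44930·0.0050985) = √(0.00126152) = 0.03552.
z = (0.53992 − 0.58052)/0.03552 = -0.04060/0.03552 = -1.143.
Two-sided p-value ≈ 2·Φ(−1.143) = 0.2529, so at α = 0.05 we fail to reject H₀.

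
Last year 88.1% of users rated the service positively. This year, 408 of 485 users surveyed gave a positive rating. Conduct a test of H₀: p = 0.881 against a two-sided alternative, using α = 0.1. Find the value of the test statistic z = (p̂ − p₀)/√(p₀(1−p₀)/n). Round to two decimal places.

z = -2.70

p̂ = 408/485 ≈ 0.84124.
Standard error under H₀: √(0.881×0.119/485) = 0.01470.
z = (0.84124 − 0.881)/0.01470 = -0.03976/0.01470 = -2.70.
p-value = 2·P(Z > 2.705) ≈ 0.0068, so at α = 0.1 we reject H₀.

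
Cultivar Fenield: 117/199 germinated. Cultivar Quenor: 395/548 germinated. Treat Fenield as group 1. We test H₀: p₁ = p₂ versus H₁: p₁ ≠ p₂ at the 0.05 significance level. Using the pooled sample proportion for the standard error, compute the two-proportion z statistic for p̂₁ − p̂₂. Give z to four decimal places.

z = -3.4571

p̂₁ = 117/199 ≈ 0.587940, p̂₂ = 395/548 ≈ 0.720803.
Pooled p̂ = (117+395)/(199+548) = 512/747 = 0.685408.
SE = √(p̂(1−p̂)(1/n₁+1/n₂)) = √(0.685408·0.314592·0.00684994) = √(0.00147701) = 0.038432.
z = (0.587940 − 0.720803)/0.038432 = -0.132863/0.038432 = -3.4571.
p-value = 2·P(Z > 3.457) ≈ 0.0005, so at α = 0.05 we reject H₀.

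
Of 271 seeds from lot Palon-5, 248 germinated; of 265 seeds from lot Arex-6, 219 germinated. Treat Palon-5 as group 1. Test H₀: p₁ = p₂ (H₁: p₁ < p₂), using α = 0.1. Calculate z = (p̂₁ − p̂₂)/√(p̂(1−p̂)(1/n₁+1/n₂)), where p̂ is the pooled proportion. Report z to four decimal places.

p̂₁ = 248/271 = 0.915129, p̂₂ = 219/265 = 0.826415.
Pooled p̂ = (248+219)/(271+265) = 467/536 = 0.871269.
SE = √(0.11216 × 0.00746362) = 0.028933.
z = (0.915129 − 0.826415)/0.028933 = 0.088714/0.028933 = 3.0662.
p-value = P(Z < 3.066) ≈ 0.9989. With α = 0.1, fail to reject H₀.

z = 3.0662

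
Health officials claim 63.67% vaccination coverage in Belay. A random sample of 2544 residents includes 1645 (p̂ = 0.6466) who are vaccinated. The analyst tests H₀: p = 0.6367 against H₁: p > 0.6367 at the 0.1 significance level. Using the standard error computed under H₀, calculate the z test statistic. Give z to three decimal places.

p̂ = 1645/2544 ≈ 0.64662.
Under H₀, SE = √(0.6367·0.3633/2544) = √(9.0925e-05) = 0.00954.
z = (0.64662 − 0.6367)/0.00954 = 0.00992/0.00954 = 1.040.
p-value = P(Z > 1.040) ≈ 0.1491, so at α = 0.1 we fail to reject H₀.

z = 1.040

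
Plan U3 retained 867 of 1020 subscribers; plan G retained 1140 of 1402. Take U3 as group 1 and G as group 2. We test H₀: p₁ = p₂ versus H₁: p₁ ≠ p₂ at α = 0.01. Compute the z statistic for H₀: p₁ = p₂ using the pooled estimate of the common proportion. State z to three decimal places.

z = 2.378

p̂₁ = 867/1020 ≈ 0.85000, p̂₂ = 1140/1402 ≈ 0.81312.
Pooled p̂ = (867+1140)/(1020+1402) = 2007/2422 = 0.82865.
SE = √(0.141987 × 0.00169366) = 0.01551.
z = (0.85000 − 0.81312)/0.01551 = 0.03688/0.01551 = 2.378.
p-value = 2·P(Z > 2.378) ≈ 0.0174. With α = 0.01, fail to reject H₀.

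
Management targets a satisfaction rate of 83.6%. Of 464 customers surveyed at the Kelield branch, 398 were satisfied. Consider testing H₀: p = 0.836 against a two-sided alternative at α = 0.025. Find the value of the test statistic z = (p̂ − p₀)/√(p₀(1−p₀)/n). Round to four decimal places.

z = 1.2658

p̂ = 398/464 = 0.857759.
SE = √(p₀(1−p₀)/n) = √(0.1371/464) = 0.017190.
z = (0.857759 − 0.836)/0.017190 = 0.021759/0.017190 = 1.2658.
p-value = 2·P(Z > 1.266) ≈ 0.2056; since p > α = 0.025, fail to reject H₀.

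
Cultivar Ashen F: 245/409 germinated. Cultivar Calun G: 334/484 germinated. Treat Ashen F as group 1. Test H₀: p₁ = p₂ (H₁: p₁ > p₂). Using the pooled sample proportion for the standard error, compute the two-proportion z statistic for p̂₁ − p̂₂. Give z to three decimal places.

p̂₁ = 245/409 ≈ 0.59902, p̂₂ = 334/484 ≈ 0.69008.
Pooled p̂ = (245+334)/(409+484) = 579/893 = 0.64838.
SE = √(p̂(1−p̂)(1/n₁+1/n₂)) = √(0.64838·0.35162·0.0045111) = √(0.00102846) = 0.03207.
z = (0.59902 − 0.69008)/0.03207 = -0.09106/0.03207 = -2.839.
p-value = P(Z > -2.839) ≈ 0.9977.

z = -2.839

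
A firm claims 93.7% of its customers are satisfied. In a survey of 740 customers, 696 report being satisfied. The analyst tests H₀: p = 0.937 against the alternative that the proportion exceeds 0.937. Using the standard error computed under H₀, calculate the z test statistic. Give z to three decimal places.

z = 0.396

p̂ = 696/740 ≈ 0.94054.
SE = √(p₀(1−p₀)/n) = √(0.059031/740) = 0.00893.
z = (0.94054 − 0.937)/0.00893 = 0.00354/0.00893 = 0.396.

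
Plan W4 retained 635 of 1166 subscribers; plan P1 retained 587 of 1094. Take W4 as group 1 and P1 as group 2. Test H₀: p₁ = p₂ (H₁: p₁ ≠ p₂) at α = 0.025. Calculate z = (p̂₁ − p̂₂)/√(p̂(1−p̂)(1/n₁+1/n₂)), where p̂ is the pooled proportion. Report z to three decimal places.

z = 0.383

p̂₁ = 635/1166 = 0.54460, p̂₂ = 587/1094 = 0.53656.
Pooled p̂ = (635+587)/(1166+1094) = 1222/2260 = 0.54071.
SE = √(0.248343 × 0.00177171) = 0.02098.
z = (0.54460 − 0.53656)/0.02098 = 0.00804/0.02098 = 0.383.
p-value = 2·P(Z > 0.383) ≈ 0.7017. With α = 0.025, fail to reject H₀.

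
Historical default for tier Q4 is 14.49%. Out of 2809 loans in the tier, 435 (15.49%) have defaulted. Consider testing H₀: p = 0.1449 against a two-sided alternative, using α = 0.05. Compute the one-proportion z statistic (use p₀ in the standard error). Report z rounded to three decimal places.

z = 1.500

p̂ = 435/2809 ≈ 0.15486.
Under H₀, SE = √(0.1449·0.8551/2809) = √(4.41096e-05) = 0.00664.
z = (0.15486 − 0.1449)/0.00664 = 0.00996/0.00664 = 1.500.
p-value = 2·P(Z > 1.500) ≈ 0.1337. With α = 0.05, fail to reject H₀.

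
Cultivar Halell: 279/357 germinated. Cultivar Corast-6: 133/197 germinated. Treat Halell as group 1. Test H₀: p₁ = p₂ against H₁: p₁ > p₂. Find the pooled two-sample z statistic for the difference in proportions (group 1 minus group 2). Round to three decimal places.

p̂₁ = 279/357 ≈ 0.78151, p̂₂ = 133/197 ≈ 0.67513.
Pooled p̂ = (279+133)/(357+197) = 412/554 = 0.74368.
SE = √(p̂(1−p̂)(1/n₁+1/n₂)) = √(0.74368·0.25632·0.00787726) = √(0.00150156) = 0.03875.
z = (0.78151 − 0.67513)/0.03875 = 0.10638/0.03875 = 2.745.

z = 2.745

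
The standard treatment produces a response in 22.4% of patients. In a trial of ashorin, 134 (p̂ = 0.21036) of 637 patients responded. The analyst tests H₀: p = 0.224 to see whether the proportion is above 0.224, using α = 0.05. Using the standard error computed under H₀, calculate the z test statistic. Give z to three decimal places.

p̂ = 134/637 ≈ 0.21036.
SE = √(p₀(1−p₀)/n) = √(0.17382/637) = 0.01652.
z = (0.21036 − 0.224)/0.01652 = -0.01364/0.01652 = -0.826.
p-value = P(Z > -0.826) ≈ 0.7955; since p > α = 0.05, fail to reject H₀.

z = -0.826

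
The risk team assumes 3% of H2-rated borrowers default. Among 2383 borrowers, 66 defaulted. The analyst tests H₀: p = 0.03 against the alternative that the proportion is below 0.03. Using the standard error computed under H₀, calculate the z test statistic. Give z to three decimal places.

p̂ = 66/2383 ≈ 0.02770.
Standard error under H₀: √(0.03×0.97/2383) = 0.00349.
z = (0.02770 − 0.03)/0.00349 = -0.00230/0.00349 = -0.659.
p-value = P(Z < -0.659) ≈ 0.2549.

z = -0.659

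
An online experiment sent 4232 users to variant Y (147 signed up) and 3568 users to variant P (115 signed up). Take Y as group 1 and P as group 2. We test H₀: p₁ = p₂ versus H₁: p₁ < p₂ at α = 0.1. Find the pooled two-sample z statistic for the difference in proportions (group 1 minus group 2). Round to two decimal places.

p̂₁ = 147/4232 ≈ 0.0347, p̂₂ = 115/3568 ≈ 0.0322.
Pooled p̂ = (147+115)/(4232+3568) = 262/7800 = 0.0336.
SE = √(p̂(1−p̂)(1/n₁+1/n₂)) = √(0.0336·0.9664·0.000516564) = √(1.67684e-05) = 0.0041.
z = (0.0347 − 0.0322)/0.0041 = 0.0025/0.0041 = 0.61.
p-value = P(Z < 0.612) ≈ 0.7296; since p > α = 0.1, fail to reject H₀.

z = 0.61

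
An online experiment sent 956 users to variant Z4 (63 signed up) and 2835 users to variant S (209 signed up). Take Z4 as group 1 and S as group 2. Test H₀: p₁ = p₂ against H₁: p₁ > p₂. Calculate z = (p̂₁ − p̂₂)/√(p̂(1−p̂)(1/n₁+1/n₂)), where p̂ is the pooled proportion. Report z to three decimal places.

p̂₁ = 63/956 ≈ 0.06590, p̂₂ = 209/2835 ≈ 0.07372.
Pooled p̂ = (63+209)/(956+2835) = 272/3791 = 0.07175.
SE = √(p̂(1−p̂)(1/n₁+1/n₂)) = √(0.07175·0.92825·0.00139876) = √(9.31587e-05) = 0.00965.
z = (0.06590 − 0.07372)/0.00965 = -0.00782/0.00965 = -0.810.
p-value = P(Z > -0.810) ≈ 0.7911.

z = -0.810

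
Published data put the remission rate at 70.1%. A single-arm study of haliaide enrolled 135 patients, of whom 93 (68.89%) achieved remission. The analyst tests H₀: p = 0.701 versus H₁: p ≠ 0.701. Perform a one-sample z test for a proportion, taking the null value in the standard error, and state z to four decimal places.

z = -0.3074

p̂ = 93/135 = 0.688889.
Under H₀, SE = √(0.701·0.299/135) = √(0.00155259) = 0.039403.
z = (0.688889 − 0.701)/0.039403 = -0.012111/0.039403 = -0.3074.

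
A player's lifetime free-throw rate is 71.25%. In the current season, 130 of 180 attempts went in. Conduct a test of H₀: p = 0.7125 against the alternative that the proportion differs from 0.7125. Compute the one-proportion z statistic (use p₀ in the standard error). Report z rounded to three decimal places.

z = 0.288

p̂ = 130/180 ≈ 0.72222.
Standard error under H₀: √(0.7125×0.2875/180) = 0.03373.
z = (0.72222 − 0.7125)/0.03373 = 0.00972/0.03373 = 0.288.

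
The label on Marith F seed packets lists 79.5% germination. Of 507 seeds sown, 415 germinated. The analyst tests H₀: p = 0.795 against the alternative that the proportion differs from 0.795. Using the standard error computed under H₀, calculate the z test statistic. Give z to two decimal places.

p̂ = 415/507 = 0.8185.
Standard error under H₀: √(0.795×0.205/507) = 0.0179.
z = (0.8185 − 0.795)/0.0179 = 0.0235/0.0179 = 1.31.
Two-sided p-value ≈ 2·Φ(−1.313) = 0.1892.

z = 1.31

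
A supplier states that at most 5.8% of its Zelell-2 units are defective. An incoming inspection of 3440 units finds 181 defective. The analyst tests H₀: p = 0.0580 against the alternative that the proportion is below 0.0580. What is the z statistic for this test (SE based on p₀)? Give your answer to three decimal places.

p̂ = 181/3440 = 0.052616.
SE = √(p₀(1−p₀)/n) = √(0.054636/3440) = 0.003985.
z = (0.052616 − 0.058)/0.003985 = -0.005384/0.003985 = -1.351.
p-value = P(Z < -1.351) ≈ 0.0884.

z = -1.351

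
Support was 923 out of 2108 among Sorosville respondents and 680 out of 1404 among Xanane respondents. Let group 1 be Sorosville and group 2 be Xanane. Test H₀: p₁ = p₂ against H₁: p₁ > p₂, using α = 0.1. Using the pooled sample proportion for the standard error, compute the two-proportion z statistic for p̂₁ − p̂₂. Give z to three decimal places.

z = -2.709

p̂₁ = 923/2108 ≈ 0.437856, p̂₂ = 680/1404 ≈ 0.484330.
Pooled p̂ = (923+680)/(2108+1404) = 1603/3512 = 0.456435.
SE = √(0.248102 × 0.00118663) = 0.017158.
z = (0.437856 − 0.484330)/0.017158 = -0.046474/0.017158 = -2.709.
p-value = P(Z > -2.709) ≈ 0.9966; since p > α = 0.1, fail to reject H₀.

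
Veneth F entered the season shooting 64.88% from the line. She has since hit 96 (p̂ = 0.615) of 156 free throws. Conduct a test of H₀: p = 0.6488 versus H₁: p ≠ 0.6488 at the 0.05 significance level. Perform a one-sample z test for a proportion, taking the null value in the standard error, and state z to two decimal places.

p̂ = 96/156 ≈ 0.6154.
Under H₀, SE = √(0.6488·0.3512/156) = √(0.00146063) = 0.0382.
z = (0.6154 − 0.6488)/0.0382 = -0.0334/0.0382 = -0.87.
p-value = 2·P(Z > 0.874) ≈ 0.3819, so at α = 0.05 we fail to reject H₀.

z = -0.87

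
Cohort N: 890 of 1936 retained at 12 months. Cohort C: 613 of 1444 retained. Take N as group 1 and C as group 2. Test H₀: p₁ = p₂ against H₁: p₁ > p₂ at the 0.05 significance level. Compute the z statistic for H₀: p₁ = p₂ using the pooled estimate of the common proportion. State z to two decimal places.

p̂₁ = 890/1936 = 0.45971, p̂₂ = 613/1444 = 0.42452.
Pooled p̂ = (890+613)/(1936+1444) = 1503/3380 = 0.44467.
SE = √(0.246939 × 0.00120905) = 0.01728.
z = (0.45971 − 0.42452)/0.01728 = 0.03519/0.01728 = 2.04.
p-value = P(Z > 2.037) ≈ 0.0208; since p < α = 0.05, reject H₀.

z = 2.04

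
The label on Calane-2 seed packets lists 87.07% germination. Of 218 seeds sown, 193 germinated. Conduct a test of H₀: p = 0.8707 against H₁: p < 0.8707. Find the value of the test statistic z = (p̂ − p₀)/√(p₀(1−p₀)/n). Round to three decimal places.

z = 0.643

p̂ = 193/218 ≈ 0.88532.
SE = √(p₀(1−p₀)/n) = √(0.11258/218) = 0.02273.
z = (0.88532 − 0.8707)/0.02273 = 0.01462/0.02273 = 0.643.
p-value = P(Z < 0.643) ≈ 0.7400.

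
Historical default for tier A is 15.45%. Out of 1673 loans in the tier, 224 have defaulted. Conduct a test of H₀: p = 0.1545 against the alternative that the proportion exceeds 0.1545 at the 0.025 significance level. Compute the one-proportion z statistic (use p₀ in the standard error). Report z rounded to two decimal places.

z = -2.33

p̂ = 224/1673 = 0.13389.
Standard error under H₀: √(0.1545×0.8455/1673) = 0.00884.
z = (0.13389 − 0.1545)/0.00884 = -0.02061/0.00884 = -2.33.
p-value = P(Z > -2.332) ≈ 0.9902; since p > α = 0.025, fail to reject H₀.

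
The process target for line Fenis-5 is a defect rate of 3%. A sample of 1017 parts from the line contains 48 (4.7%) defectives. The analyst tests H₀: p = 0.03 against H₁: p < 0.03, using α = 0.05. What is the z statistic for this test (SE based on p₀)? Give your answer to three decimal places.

z = 3.215

p̂ = 48/1017 ≈ 0.04720.
Under H₀, SE = √(0.03·0.97/1017) = √(2.86136e-05) = 0.00535.
z = (0.04720 − 0.03)/0.00535 = 0.01720/0.00535 = 3.215.
p-value = P(Z < 3.215) ≈ 0.9993. With α = 0.05, fail to reject H₀.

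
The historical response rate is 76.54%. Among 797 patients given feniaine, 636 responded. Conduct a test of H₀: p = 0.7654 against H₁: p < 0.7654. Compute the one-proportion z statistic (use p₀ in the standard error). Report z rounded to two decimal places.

z = 2.17

p̂ = 636/797 = 0.7980.
Standard error under H₀: √(0.7654×0.2346/797) = 0.0150.
z = (0.7980 − 0.7654)/0.0150 = 0.0326/0.0150 = 2.17.
p-value = P(Z < 2.171) ≈ 0.9850.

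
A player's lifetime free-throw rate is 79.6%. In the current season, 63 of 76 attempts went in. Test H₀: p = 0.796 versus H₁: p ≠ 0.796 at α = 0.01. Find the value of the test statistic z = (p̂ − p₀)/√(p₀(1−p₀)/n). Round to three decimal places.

z = 0.713

p̂ = 63/76 = 0.82895.
Standard error under H₀: √(0.796×0.204/76) = 0.04622.
z = (0.82895 − 0.796)/0.04622 = 0.03295/0.04622 = 0.713.
Two-sided p-value ≈ 2·Φ(−0.713) = 0.4760. With α = 0.01, fail to reject H₀.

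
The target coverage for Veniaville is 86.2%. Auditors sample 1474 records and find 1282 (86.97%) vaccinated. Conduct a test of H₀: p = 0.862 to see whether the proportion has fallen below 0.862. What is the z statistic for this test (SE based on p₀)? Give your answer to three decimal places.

z = 0.862

p̂ = 1282/1474 = 0.86974.
Standard error under H₀: √(0.862×0.138/1474) = 0.00898.
z = (0.86974 − 0.862)/0.00898 = 0.00774/0.00898 = 0.862.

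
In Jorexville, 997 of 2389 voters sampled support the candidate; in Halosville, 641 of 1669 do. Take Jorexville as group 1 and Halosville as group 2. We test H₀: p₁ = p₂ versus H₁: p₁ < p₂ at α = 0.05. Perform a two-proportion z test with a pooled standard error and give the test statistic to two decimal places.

z = 2.13

p̂₁ = 997/2389 = 0.41733, p̂₂ = 641/1669 = 0.38406.
Pooled p̂ = (997+641)/(2389+1669) = 1638/4058 = 0.40365.
SE = √(p̂(1−p̂)(1/n₁+1/n₂)) = √(0.40365·0.59635·0.00101775) = √(0.000244988) = 0.01565.
z = (0.41733 − 0.38406)/0.01565 = 0.03327/0.01565 = 2.13.
p-value = P(Z < 2.125) ≈ 0.9832; since p > α = 0.05, fail to reject H₀.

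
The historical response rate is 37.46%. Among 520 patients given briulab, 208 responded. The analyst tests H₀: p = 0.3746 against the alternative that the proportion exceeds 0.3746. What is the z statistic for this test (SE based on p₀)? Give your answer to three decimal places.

p̂ = 208/520 = 0.400000.
SE = √(p₀(1−p₀)/n) = √(0.23427/520) = 0.021226.
z = (0.400000 − 0.3746)/0.021226 = 0.025400/0.021226 = 1.197.
p-value = P(Z > 1.197) ≈ 0.1157.

z = 1.197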